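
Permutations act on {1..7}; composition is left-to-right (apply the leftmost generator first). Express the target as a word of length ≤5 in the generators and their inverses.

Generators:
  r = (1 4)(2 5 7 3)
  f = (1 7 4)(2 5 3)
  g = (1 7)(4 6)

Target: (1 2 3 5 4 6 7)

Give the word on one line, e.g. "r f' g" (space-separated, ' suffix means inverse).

  after g': (1 7)(4 6)
  after r: (1 3 2 5 7 4 6)
  after f: (1 2 3 5 4 6 7)

g' r f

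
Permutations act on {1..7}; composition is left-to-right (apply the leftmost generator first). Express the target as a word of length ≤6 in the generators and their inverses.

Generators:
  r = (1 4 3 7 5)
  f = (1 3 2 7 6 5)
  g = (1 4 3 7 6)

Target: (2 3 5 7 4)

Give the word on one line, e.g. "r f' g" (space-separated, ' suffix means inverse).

f' f' f' r f

  after f': (1 5 6 7 2 3)
  after f': (1 6 2)(3 5 7)
  after f': (1 7)(2 5)(3 6)
  after r: (1 5 2)(3 6 7 4)
  after f: (2 3 5 7 4)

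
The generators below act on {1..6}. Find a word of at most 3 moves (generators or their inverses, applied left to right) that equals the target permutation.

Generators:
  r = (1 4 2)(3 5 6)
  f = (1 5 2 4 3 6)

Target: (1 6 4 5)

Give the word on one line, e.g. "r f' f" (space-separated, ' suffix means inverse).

f r

  after f: (1 5 2 4 3 6)
  after r: (1 6 4 5)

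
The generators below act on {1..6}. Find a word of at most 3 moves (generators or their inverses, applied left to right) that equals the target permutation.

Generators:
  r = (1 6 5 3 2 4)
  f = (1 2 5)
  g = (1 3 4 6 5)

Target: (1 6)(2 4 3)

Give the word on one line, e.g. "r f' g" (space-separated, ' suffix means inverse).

f r g

  after f: (1 2 5)
  after r: (1 4)(2 3)(5 6)
  after g: (1 6)(2 4 3)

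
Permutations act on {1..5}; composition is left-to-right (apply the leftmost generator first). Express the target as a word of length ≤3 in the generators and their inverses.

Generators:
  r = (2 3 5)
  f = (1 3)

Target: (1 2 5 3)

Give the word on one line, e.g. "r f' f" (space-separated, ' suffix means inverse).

f' r'

  after f': (1 3)
  after r': (1 2 5 3)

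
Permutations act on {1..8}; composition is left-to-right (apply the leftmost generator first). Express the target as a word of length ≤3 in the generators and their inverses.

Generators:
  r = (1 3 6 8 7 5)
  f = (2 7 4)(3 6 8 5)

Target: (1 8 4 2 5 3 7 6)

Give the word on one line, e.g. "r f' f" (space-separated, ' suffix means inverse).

  after r: (1 3 6 8 7 5)
  after f: (1 6 5)(2 7 3 8 4)
  after r: (1 8 4 2 5 3 7 6)

r f r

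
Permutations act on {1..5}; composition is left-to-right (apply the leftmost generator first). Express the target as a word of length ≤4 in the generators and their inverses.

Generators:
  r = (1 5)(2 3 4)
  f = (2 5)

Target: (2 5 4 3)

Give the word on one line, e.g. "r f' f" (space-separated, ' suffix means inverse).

f' r r

  after f': (2 5)
  after r: (1 5 3 4 2)
  after r: (2 5 4 3)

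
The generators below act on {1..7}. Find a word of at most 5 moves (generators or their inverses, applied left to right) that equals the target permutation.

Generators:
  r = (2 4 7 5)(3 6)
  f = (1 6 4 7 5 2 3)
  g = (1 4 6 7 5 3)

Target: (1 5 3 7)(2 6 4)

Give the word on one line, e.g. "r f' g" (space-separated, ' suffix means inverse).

  after f: (1 6 4 7 5 2 3)
  after g: (1 7 3 4 5 2)
  after f: (1 5 3 7)(2 6 4)

f g f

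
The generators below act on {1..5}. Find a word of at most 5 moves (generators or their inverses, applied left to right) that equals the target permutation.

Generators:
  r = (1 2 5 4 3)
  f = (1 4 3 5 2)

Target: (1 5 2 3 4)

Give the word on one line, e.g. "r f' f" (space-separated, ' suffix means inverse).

  after f': (1 2 5 3 4)
  after r': (3 5 4)
  after f': (1 2 5)
  after f': (1 5 2 3 4)

f' r' f' f'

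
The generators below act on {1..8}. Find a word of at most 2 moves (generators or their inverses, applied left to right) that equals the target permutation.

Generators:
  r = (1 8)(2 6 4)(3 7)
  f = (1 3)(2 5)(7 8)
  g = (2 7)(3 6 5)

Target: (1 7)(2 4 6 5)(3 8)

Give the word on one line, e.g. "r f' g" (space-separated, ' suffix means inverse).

r' f

  after r': (1 8)(2 4 6)(3 7)
  after f: (1 7)(2 4 6 5)(3 8)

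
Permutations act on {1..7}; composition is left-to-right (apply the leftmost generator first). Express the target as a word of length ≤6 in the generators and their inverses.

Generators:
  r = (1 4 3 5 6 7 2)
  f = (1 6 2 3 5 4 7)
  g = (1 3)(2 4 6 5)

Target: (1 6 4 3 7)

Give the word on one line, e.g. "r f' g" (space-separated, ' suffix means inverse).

g r f g

  after g: (1 3)(2 4 6 5)
  after r: (1 5)(2 3 4 7)
  after f: (1 4)(2 5 6)(3 7)
  after g: (1 6 4 3 7)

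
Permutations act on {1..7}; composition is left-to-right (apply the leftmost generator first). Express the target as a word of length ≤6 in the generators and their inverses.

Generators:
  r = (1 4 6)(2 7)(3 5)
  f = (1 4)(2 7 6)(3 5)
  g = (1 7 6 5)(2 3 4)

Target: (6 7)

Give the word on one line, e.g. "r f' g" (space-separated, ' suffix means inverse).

  after g: (1 7 6 5)(2 3 4)
  after g: (1 6)(2 4 3)(5 7)
  after f': (1 7 3 6 4 5 2)
  after g: (1 6 2 7 4)(3 5)
  after r: (6 7)

g g f' g r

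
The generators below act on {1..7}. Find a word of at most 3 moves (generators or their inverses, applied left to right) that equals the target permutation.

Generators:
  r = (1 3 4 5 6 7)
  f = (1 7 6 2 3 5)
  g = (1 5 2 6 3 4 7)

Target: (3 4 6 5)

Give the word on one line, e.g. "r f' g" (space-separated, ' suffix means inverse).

  after g: (1 5 2 6 3 4 7)
  after f: (3 4 6 5)

g f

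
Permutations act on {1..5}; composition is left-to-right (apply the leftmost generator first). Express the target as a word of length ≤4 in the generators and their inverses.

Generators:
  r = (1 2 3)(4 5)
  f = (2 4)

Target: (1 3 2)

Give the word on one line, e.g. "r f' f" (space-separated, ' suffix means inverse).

  after r: (1 2 3)(4 5)
  after r: (1 3 2)

r r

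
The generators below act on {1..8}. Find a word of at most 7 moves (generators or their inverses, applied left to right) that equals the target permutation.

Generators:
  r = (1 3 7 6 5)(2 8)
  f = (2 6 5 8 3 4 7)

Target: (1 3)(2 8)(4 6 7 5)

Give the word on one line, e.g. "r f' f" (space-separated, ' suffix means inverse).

  after r: (1 3 7 6 5)(2 8)
  after f: (1 4 7 5)(2 3)(6 8)
  after r: (1 4 6 2 7)(3 8 5)
  after f: (1 7)(4 5)
  after r': (1 3)(2 8)(4 6 7 5)

r f r f r'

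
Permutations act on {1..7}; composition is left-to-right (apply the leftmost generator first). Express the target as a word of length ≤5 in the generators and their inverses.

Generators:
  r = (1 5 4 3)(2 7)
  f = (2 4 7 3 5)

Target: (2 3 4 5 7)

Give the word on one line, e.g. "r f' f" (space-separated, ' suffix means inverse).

  after f: (2 4 7 3 5)
  after f: (2 7 5 4 3)
  after f: (2 3 4 5 7)

f f f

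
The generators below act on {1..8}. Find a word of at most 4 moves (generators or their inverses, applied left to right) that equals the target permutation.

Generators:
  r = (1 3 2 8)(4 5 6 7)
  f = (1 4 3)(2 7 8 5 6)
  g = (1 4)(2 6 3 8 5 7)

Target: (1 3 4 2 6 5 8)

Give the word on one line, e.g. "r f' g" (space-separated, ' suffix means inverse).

  after g: (1 4)(2 6 3 8 5 7)
  after f': (2 5)(3 7 6 4)
  after r: (1 3 4 2 6 5 8)

g f' r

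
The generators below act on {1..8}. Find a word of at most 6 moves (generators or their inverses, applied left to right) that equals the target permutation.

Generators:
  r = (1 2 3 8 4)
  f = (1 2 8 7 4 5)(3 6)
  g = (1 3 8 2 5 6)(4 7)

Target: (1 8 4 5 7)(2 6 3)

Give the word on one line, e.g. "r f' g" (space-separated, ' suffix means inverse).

r' f' g r'

  after r': (1 4 8 3 2)
  after f': (1 7 8 6 3)(2 5 4)
  after g: (1 4 5 7 2 6 8)
  after r': (1 8 4 5 7)(2 6 3)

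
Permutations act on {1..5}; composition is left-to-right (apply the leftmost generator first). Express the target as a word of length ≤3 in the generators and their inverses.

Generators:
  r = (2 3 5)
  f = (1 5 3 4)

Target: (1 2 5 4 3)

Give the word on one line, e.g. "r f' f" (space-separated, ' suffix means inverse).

f f r'

  after f: (1 5 3 4)
  after f: (1 3)(4 5)
  after r': (1 2 5 4 3)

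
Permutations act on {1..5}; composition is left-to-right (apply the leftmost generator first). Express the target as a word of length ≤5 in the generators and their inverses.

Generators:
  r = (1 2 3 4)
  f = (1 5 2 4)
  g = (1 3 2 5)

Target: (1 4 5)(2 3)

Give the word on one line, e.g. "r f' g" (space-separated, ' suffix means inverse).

  after g': (1 5 2 3)
  after f: (1 2 3 5 4)
  after f: (1 4 5)(2 3)

g' f f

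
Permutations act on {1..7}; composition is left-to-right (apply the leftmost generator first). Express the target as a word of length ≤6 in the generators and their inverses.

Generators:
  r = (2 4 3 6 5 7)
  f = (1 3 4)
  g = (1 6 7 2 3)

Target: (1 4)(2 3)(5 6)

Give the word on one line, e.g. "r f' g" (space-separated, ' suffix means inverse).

  after g: (1 6 7 2 3)
  after f': (1 6 7 2)(3 4)
  after r': (1 3 2)(5 6)
  after f: (1 4)(2 3)(5 6)

g f' r' f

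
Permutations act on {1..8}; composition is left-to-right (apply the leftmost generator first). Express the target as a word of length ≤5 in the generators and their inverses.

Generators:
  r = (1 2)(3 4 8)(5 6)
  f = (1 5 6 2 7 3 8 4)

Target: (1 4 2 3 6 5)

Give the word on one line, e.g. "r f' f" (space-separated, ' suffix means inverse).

f r' f r' f'

  after f: (1 5 6 2 7 3 8 4)
  after r': (1 6)(2 7 8 3 4)
  after f: (1 2 3)(4 7)(5 6)
  after r': (2 8 4 7 3)
  after f': (1 4 2 3 6 5)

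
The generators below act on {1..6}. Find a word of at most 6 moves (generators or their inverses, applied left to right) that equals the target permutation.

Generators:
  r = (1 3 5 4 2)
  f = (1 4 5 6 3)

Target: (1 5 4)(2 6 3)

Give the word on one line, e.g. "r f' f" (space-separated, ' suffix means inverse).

  after r': (1 2 4 5 3)
  after f: (1 2 5)(3 4 6)
  after r: (2 4 6 5 3)
  after f: (1 4 3 2 5)
  after f: (1 5 4)(2 6 3)

r' f r f f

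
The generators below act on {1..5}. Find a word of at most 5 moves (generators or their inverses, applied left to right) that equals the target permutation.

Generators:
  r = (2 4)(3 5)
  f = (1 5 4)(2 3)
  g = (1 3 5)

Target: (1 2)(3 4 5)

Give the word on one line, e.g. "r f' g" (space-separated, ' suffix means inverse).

f' r r r g

  after f': (1 4 5)(2 3)
  after r: (1 2 5)(3 4)
  after r: (1 4 5)(2 3)
  after r: (1 2 5)(3 4)
  after g: (1 2)(3 4 5)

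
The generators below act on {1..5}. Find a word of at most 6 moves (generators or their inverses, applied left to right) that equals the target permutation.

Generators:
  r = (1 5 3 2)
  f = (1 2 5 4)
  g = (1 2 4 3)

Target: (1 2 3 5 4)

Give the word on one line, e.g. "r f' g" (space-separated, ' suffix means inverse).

  after g: (1 2 4 3)
  after r': (1 3 2 4 5)
  after f': (1 3)(2 5 4)
  after r: (1 2 3 5 4)

g r' f' r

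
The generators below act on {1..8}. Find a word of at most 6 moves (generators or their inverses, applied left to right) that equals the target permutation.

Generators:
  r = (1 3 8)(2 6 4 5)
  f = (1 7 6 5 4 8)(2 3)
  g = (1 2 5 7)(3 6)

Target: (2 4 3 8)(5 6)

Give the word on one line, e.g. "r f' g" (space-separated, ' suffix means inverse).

  after g': (1 7 5 2)(3 6)
  after r: (1 7 2 3 4 5 6 8)
  after f': (3 5 7)(4 6)
  after r': (1 8 3 4 2 5 7)
  after f: (2 4 3 8)(5 6)

g' r f' r' f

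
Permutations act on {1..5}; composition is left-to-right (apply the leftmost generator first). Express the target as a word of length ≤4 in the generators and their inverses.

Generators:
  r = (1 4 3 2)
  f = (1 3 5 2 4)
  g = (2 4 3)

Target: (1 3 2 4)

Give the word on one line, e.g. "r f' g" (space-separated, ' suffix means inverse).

r' g'

  after r': (1 2 3 4)
  after g': (1 3 2 4)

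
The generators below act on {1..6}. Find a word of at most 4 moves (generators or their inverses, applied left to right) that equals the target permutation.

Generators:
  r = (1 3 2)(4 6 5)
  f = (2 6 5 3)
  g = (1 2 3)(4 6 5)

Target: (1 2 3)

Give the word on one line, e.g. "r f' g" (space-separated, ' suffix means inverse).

  after g': (1 3 2)(4 5 6)
  after r': (4 6 5)
  after r': (1 2 3)

g' r' r'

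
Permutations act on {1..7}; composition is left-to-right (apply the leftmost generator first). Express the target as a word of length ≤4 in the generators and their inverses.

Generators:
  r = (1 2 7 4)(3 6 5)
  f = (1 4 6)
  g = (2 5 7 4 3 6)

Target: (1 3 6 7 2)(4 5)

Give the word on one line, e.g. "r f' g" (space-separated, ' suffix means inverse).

g' r' g f

  after g': (2 6 3 4 7 5)
  after r': (1 4 2 3 7 6 5)
  after g: (1 3 4 5)(2 6 7)
  after f: (1 3 6 7 2)(4 5)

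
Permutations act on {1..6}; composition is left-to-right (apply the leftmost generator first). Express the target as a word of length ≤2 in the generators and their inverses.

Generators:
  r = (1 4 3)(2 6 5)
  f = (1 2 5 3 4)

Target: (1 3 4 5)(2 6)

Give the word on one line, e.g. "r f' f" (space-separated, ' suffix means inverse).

  after r: (1 4 3)(2 6 5)
  after f': (1 3 4 5)(2 6)

r f'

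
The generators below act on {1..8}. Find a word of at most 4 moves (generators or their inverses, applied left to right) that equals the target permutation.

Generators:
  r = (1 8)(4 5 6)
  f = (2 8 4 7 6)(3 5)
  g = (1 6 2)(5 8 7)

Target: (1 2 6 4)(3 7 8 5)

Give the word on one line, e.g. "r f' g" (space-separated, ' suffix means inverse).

  after f: (2 8 4 7 6)(3 5)
  after g': (1 2 5 3 7)(4 8)
  after r: (1 2 6 4)(3 7 8 5)

f g' r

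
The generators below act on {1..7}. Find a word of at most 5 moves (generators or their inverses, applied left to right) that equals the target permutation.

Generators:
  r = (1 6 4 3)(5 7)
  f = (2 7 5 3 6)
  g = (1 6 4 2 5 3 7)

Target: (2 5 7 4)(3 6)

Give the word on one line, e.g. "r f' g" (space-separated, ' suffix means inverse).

  after r': (1 3 4 6)(5 7)
  after f: (1 6)(2 7 3 4)
  after r: (1 4 2 5 7)
  after r: (1 3)(2 7 6 4)
  after r: (2 5 7 4)(3 6)

r' f r r r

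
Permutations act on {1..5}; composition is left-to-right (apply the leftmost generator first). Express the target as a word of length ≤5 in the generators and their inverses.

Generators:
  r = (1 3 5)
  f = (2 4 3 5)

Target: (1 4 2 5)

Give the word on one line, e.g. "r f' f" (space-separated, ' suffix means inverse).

  after r': (1 5 3)
  after r': (1 3 5)
  after f': (1 4 2 5)

r' r' f'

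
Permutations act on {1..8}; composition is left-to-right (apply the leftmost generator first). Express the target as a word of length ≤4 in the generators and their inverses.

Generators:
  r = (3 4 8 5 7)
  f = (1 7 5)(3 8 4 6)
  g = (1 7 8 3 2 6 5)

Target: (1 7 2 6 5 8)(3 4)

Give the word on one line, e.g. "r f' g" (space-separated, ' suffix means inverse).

r g

  after r: (3 4 8 5 7)
  after g: (1 7 2 6 5 8)(3 4)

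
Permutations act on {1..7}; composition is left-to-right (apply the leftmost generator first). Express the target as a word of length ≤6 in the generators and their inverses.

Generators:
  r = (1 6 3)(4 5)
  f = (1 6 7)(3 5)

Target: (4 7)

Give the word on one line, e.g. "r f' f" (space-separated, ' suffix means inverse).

f r' f' r' f

  after f: (1 6 7)(3 5)
  after r': (3 4 5 6 7)
  after f': (1 7 5)(3 4)
  after r': (1 7 4 6)(3 5)
  after f: (4 7)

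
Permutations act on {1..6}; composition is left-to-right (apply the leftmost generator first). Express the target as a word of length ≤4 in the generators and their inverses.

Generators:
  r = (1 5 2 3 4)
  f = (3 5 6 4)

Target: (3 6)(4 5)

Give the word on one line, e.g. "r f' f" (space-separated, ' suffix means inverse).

f' f'

  after f': (3 4 6 5)
  after f': (3 6)(4 5)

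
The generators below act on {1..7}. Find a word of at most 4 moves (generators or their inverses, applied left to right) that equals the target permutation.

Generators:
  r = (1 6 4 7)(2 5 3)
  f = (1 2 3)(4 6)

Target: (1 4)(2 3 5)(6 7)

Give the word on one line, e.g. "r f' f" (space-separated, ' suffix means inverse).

  after r: (1 6 4 7)(2 5 3)
  after r: (1 4)(2 3 5)(6 7)

r r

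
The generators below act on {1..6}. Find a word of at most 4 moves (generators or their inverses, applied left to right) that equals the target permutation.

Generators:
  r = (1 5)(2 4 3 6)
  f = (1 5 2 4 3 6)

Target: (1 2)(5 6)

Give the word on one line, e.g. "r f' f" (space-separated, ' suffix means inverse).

f r' f' r

  after f: (1 5 2 4 3 6)
  after r': (5 6)
  after f': (1 6)(2 5 3 4)
  after r: (1 2)(5 6)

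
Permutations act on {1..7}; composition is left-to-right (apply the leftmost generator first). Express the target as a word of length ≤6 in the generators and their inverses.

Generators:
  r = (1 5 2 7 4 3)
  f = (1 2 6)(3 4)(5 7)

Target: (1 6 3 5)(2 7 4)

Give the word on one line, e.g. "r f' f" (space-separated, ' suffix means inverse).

f' r r r

  after f': (1 6 2)(3 4)(5 7)
  after r: (1 6 7 2 5 4)
  after r: (1 6 4 5 3)
  after r: (1 6 3 5)(2 7 4)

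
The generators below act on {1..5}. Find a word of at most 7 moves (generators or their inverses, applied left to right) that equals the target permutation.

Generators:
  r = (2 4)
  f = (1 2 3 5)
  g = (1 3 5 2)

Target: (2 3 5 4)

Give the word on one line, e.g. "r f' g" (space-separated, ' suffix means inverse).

g f g' g' r'

  after g: (1 3 5 2)
  after f: (1 5 3)
  after g': (1 3 2 5)
  after g': (2 3 5)
  after r': (2 3 5 4)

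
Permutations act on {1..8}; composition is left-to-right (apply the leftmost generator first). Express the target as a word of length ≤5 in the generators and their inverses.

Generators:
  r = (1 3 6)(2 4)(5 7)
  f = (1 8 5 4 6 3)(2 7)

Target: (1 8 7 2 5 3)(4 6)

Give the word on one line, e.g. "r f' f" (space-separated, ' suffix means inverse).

  after f': (1 3 6 4 5 8)(2 7)
  after r': (2 5 8 6)(4 7)
  after f': (1 3 6 7 5)(2 8 4)
  after r': (2 8)(5 6)
  after f: (1 8 7 2 5 3)(4 6)

f' r' f' r' f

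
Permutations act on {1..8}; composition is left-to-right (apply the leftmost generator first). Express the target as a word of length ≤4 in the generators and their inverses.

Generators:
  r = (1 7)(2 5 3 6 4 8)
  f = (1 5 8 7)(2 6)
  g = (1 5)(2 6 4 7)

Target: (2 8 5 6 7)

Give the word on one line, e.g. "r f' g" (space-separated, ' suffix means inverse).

  after g': (1 5)(2 7 4 6)
  after f': (2 8 5 7 4)
  after g': (1 5 4 7 6 2 8)
  after g': (2 8 5 6 7)

g' f' g' g'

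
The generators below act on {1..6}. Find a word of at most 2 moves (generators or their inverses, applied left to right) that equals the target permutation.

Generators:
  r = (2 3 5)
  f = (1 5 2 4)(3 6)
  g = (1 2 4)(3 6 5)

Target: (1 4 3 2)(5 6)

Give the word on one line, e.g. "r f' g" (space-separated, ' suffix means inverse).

g' r

  after g': (1 4 2)(3 5 6)
  after r: (1 4 3 2)(5 6)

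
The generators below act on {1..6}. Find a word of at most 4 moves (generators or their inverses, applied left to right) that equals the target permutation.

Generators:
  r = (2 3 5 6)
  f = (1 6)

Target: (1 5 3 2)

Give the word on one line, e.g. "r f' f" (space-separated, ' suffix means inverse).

f' r' f'

  after f': (1 6)
  after r': (1 5 3 2 6)
  after f': (1 5 3 2)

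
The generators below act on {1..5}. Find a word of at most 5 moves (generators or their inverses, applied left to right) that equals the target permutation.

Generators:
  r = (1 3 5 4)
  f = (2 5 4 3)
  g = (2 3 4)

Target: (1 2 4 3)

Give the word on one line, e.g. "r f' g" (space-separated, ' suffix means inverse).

r f r

  after r: (1 3 5 4)
  after f: (1 2 5 3 4)
  after r: (1 2 4 3)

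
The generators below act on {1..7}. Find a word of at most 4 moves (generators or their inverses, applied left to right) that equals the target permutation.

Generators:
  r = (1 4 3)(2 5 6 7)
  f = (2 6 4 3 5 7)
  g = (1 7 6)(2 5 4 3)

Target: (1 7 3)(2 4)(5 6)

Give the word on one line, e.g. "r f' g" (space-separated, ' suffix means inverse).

g r' g g

  after g: (1 7 6)(2 5 4 3)
  after r': (1 6 3 7 5)
  after g: (2 5 7 4 3 6)
  after g: (1 7 3)(2 4)(5 6)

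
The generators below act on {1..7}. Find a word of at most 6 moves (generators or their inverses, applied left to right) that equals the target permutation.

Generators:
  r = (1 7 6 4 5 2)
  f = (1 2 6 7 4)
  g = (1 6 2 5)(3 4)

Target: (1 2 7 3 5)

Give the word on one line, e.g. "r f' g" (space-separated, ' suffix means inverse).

g' f g g g

  after g': (1 5 2 6)(3 4)
  after f: (1 5 6 2 7 4 3)
  after g: (2 7 3 6 5)
  after g: (1 6)(2 7 4 3)
  after g: (1 2 7 3 5)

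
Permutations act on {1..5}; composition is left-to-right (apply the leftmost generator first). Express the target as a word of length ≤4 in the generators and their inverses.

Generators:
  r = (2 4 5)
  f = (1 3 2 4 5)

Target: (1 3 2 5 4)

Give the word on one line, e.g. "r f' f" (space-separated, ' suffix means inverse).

  after f': (1 5 4 2 3)
  after f': (1 4 3 5 2)
  after r': (1 2)(3 4)
  after f': (1 3 2 5 4)

f' f' r' f'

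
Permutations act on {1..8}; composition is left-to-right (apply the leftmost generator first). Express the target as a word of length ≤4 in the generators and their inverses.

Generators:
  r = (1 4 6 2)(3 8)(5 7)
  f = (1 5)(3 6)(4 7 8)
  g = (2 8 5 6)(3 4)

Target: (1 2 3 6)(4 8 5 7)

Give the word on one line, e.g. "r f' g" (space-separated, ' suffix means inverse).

  after g': (2 6 5 8)(3 4)
  after f': (1 5 7 4 6)(2 3 8)
  after g: (1 6)(2 4)(3 5 7)
  after g: (1 2 3 6)(4 8 5 7)

g' f' g g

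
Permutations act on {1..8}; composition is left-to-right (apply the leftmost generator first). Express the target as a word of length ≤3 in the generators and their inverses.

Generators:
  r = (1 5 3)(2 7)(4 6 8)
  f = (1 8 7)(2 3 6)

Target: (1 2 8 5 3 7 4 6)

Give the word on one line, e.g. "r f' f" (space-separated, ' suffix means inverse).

  after f': (1 7 8)(2 6 3)
  after r: (1 2 8 5 3 7 4 6)

f' r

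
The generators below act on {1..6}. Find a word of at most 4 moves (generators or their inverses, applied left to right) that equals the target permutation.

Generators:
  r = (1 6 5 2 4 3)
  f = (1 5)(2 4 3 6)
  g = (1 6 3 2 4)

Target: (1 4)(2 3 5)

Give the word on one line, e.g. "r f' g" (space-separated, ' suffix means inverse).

  after g': (1 4 2 3 6)
  after r': (1 2 4 5 6 3)
  after f: (1 4)(2 3 5)

g' r' f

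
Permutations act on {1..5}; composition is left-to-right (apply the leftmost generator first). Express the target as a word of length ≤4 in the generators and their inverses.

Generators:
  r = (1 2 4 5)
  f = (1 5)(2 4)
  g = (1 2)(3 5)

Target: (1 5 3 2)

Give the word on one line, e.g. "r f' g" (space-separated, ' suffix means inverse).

  after g': (1 2)(3 5)
  after r': (2 5 3 4)
  after f': (1 5 3 2)

g' r' f'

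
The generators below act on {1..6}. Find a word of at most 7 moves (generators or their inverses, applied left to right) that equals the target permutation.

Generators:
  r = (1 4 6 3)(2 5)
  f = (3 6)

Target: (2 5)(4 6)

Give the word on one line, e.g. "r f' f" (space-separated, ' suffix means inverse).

r' r' f r f'

  after r': (1 3 6 4)(2 5)
  after r': (1 6)(3 4)
  after f: (1 3 4 6)
  after r: (2 5)(3 6 4)
  after f': (2 5)(4 6)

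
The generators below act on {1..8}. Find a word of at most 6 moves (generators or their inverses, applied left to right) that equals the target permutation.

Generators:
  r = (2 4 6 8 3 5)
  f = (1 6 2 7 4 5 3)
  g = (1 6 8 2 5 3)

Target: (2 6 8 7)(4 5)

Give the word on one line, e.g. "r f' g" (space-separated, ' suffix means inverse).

g' f f g'

  after g': (1 3 5 2 8 6)
  after f: (2 8)(4 5 7)
  after f: (1 6 2 8 7 5 4 3)
  after g': (2 6 8 7)(4 5)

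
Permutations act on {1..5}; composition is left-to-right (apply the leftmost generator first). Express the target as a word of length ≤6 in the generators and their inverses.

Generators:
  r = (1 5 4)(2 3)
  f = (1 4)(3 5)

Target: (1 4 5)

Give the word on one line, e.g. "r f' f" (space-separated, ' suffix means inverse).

r f' f' r

  after r: (1 5 4)(2 3)
  after f': (1 3 2 5)
  after f': (1 5 4)(2 3)
  after r: (1 4 5)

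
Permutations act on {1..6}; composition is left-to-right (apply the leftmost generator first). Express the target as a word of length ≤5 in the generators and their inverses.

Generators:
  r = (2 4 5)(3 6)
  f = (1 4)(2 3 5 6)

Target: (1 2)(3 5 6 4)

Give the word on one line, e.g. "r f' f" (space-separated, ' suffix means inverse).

f' f' r' f' r'

  after f': (1 4)(2 6 5 3)
  after f': (2 5)(3 6)
  after r': (2 4)
  after f': (1 4 6 5 3 2)
  after r': (1 2)(3 5 6 4)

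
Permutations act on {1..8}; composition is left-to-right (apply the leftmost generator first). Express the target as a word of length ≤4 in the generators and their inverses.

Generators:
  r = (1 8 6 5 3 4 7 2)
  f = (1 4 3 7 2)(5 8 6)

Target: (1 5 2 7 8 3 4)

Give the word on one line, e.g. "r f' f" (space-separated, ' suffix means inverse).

  after r: (1 8 6 5 3 4 7 2)
  after f: (1 6 8 5 7)(2 4)
  after r: (1 5 2 7 8 3 4)

r f r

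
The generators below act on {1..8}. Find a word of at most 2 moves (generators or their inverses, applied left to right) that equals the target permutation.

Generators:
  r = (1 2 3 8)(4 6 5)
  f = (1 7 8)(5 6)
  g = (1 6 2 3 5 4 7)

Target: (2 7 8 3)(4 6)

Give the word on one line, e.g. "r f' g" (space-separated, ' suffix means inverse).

r' f

  after r': (1 8 3 2)(4 5 6)
  after f: (2 7 8 3)(4 6)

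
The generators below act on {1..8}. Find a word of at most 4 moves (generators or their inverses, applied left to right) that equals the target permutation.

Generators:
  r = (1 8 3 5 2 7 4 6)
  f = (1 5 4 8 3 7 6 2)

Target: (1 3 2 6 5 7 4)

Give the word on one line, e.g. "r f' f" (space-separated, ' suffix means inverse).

f r'

  after f: (1 5 4 8 3 7 6 2)
  after r': (1 3 2 6 5 7 4)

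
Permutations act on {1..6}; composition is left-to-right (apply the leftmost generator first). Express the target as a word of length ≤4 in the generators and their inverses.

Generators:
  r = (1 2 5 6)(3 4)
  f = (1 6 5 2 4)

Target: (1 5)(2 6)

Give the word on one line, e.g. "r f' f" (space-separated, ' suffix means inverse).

r r

  after r: (1 2 5 6)(3 4)
  after r: (1 5)(2 6)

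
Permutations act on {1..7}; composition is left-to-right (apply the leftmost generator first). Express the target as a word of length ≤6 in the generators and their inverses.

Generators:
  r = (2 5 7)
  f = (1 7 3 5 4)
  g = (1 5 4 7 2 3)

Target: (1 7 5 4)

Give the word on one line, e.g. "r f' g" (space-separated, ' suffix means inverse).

f' g' f' g' g'

  after f': (1 4 5 3 7)
  after g': (1 5 2 7 3 4)
  after f': (1 3 5 2)
  after g': (1 2 3)(4 5 7)
  after g': (1 7 5 4)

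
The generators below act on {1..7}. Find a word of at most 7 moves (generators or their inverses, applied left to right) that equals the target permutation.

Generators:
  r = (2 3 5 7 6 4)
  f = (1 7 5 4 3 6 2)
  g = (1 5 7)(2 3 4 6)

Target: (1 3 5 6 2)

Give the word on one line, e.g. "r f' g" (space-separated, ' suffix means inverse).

f' r' g' g' r

  after f': (1 2 6 3 4 5 7)
  after r': (1 4 3 6 2 7)
  after g': (1 3 4 2 5)
  after g': (1 2)(4 6)(5 7)
  after r: (1 3 5 6 2)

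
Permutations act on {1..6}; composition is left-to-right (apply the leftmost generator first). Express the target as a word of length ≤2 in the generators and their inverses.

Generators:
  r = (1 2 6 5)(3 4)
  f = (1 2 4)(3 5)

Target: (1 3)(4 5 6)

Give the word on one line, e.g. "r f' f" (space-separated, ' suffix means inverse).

r' f

  after r': (1 5 6 2)(3 4)
  after f: (1 3)(4 5 6)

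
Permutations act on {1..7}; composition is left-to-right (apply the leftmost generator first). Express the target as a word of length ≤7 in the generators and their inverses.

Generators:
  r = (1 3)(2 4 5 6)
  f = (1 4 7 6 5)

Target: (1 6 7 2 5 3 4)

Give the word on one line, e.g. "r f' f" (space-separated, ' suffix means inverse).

r f r' f' r

  after r: (1 3)(2 4 5 6)
  after f: (1 3 4)(2 7 6)
  after r': (2 7 5 4 3)
  after f': (1 5)(2 4 3)(6 7)
  after r: (1 6 7 2 5 3 4)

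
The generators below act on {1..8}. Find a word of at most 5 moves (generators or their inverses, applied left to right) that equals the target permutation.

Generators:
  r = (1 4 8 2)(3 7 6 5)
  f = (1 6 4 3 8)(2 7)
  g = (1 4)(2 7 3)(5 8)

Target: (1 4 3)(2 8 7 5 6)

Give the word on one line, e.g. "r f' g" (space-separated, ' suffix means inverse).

  after r: (1 4 8 2)(3 7 6 5)
  after g': (2 4 5 7 6 8 3)
  after r: (1 4 3)(2 8 7 5 6)

r g' r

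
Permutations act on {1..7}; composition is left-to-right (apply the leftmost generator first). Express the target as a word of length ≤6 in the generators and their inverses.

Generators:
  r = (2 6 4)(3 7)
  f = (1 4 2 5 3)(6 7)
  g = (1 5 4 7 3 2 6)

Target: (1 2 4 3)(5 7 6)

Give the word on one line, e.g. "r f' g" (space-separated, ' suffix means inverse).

g' g' f' r' r'

  after g': (1 6 2 3 7 4 5)
  after g': (1 2 7 5 6 3 4)
  after f': (1 4 3)(2 6 5 7)
  after r': (1 6 5 3)(4 7)
  after r': (1 2 4 3)(5 7 6)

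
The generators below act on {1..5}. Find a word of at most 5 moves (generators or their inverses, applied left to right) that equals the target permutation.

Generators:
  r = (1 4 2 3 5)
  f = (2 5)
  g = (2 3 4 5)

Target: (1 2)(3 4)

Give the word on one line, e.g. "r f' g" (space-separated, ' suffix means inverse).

g r' r' f r'

  after g: (2 3 4 5)
  after r': (1 5 4 3)
  after r': (1 3 5)(2 4)
  after f: (1 3 2 4 5)
  after r': (1 2)(3 4)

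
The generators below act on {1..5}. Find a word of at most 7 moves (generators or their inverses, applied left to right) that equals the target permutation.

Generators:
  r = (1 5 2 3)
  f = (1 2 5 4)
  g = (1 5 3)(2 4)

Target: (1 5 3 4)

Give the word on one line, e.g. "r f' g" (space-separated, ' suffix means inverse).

f f r f' r

  after f: (1 2 5 4)
  after f: (1 5)(2 4)
  after r: (1 2 4 3)
  after f': (2 5)(3 4)
  after r: (1 5 3 4)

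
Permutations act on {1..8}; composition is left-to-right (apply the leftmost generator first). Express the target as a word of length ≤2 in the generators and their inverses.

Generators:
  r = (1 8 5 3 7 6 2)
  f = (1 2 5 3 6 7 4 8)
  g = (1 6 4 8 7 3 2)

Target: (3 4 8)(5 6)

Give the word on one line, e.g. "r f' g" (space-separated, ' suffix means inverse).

  after r: (1 8 5 3 7 6 2)
  after f: (3 4 8)(5 6)

r f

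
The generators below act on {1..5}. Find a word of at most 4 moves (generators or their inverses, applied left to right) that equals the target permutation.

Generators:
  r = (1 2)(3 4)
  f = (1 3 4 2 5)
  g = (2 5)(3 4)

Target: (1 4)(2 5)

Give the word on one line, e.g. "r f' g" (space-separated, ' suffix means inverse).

f r

  after f: (1 3 4 2 5)
  after r: (1 4)(2 5)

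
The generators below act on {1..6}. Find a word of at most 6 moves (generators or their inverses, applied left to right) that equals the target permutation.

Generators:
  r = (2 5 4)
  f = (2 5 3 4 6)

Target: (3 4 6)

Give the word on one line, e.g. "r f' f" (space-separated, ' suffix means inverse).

f' r f r f'

  after f': (2 6 4 3 5)
  after r: (2 6)(3 4)
  after f: (3 6 5)
  after r: (2 5 3 6 4)
  after f': (3 4 6)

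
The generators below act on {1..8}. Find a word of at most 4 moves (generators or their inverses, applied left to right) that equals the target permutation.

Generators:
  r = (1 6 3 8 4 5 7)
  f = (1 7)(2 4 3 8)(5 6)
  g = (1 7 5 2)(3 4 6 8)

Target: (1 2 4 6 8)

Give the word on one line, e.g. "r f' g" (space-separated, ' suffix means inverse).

g' r'

  after g': (1 2 5 7)(3 8 6 4)
  after r': (1 2 4 6 8)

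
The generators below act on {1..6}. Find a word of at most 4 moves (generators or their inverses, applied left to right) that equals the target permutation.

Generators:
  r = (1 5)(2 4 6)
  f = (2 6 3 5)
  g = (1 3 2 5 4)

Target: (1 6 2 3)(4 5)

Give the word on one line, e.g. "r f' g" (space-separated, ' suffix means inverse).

  after f: (2 6 3 5)
  after r: (1 5 4 6 3)
  after f': (1 3)(2 5 4)
  after f': (1 6 2 3)(4 5)

f r f' f'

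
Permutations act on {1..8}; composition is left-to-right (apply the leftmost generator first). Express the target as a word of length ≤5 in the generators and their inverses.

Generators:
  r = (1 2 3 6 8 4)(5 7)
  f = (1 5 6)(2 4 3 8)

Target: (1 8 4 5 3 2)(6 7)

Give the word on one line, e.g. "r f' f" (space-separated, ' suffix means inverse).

  after f': (1 6 5)(2 8 3 4)
  after r': (1 3 8 2 6 7 5 4)
  after f: (1 8 4 5 3 2)(6 7)

f' r' f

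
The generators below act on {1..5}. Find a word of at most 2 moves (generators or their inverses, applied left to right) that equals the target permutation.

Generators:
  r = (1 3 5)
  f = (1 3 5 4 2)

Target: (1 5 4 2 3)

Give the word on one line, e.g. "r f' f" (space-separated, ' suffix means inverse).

f r

  after f: (1 3 5 4 2)
  after r: (1 5 4 2 3)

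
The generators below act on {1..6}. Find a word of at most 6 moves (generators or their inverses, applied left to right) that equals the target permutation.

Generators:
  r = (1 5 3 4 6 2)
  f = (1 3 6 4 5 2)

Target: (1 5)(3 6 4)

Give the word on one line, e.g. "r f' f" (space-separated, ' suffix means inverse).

r' f r' f r

  after r': (1 2 6 4 3 5)
  after f: (2 4 6 5 3)
  after r': (1 2 3 6)
  after f: (2 6 3 4 5)
  after r: (1 5)(3 6 4)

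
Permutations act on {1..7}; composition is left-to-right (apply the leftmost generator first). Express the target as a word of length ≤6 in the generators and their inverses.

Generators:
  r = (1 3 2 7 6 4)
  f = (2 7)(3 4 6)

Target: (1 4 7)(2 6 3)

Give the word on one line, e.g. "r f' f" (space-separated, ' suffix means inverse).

  after f: (2 7)(3 4 6)
  after r': (1 4 7 3 6)
  after f: (1 6)(2 7 4)
  after r: (1 4 7)(2 6 3)

f r' f r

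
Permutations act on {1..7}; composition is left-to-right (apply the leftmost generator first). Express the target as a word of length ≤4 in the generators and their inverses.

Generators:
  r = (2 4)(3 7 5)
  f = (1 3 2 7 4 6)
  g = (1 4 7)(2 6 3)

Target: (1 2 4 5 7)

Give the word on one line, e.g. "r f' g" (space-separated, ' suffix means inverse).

r f r f'

  after r: (2 4)(3 7 5)
  after f: (1 3 4 7 5 2 6)
  after r: (1 7 3 2 6)(4 5)
  after f': (1 2 4 5 7)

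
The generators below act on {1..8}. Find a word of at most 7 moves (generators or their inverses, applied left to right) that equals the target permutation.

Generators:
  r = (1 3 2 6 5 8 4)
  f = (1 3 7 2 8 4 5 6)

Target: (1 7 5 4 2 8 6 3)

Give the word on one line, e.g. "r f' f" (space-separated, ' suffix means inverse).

r' f' f' f' r

  after r': (1 4 8 5 6 2 3)
  after f': (1 8 4 2)(3 6 7)
  after f': (1 2 6 3 5 4 7)
  after f': (1 7 6)(2 5 8)(3 4)
  after r: (1 7 5 4 2 8 6 3)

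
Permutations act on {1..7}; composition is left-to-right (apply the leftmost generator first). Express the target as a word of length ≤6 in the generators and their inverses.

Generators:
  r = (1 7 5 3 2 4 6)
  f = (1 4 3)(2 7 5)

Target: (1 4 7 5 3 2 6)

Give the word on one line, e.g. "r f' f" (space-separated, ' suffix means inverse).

f' r' r' r' f

  after f': (1 3 4)(2 5 7)
  after r': (1 5)(2 7 3)(4 6)
  after r': (1 7 5 6 2)
  after r': (2 6 3 5 4)
  after f: (1 4 7 5 3 2 6)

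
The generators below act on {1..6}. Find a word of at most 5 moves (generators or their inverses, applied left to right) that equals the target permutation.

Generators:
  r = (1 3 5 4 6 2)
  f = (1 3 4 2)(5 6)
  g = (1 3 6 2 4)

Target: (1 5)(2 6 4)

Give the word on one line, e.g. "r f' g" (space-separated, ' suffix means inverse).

  after g: (1 3 6 2 4)
  after r: (1 5 4 3 2 6)
  after f: (1 6 3)(2 5)
  after f: (1 5)(2 6 4)

g r f f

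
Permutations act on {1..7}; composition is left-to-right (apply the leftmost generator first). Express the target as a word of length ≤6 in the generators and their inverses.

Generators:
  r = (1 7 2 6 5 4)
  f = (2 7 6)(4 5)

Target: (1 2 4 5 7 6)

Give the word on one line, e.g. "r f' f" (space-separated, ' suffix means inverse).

  after r: (1 7 2 6 5 4)
  after r: (1 2 5)(4 7 6)
  after f': (1 6 5)(2 4)
  after f': (1 7 2 5)(4 6)
  after r: (1 2 4 5 7 6)

r r f' f' r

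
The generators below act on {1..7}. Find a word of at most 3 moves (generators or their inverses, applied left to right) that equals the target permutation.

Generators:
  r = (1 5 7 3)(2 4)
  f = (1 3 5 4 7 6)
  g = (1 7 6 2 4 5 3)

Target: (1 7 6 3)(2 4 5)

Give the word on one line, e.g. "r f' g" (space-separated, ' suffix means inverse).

f r'

  after f: (1 3 5 4 7 6)
  after r': (1 7 6 3)(2 4 5)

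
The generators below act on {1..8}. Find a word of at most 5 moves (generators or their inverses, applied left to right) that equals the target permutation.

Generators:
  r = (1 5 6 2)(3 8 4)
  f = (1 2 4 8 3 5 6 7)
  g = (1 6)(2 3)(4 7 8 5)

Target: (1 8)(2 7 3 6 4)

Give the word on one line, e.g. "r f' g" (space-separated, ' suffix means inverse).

g' f' g'

  after g': (1 6)(2 3)(4 5 8 7)
  after f': (1 5 4 3)(2 8 6 7)
  after g': (1 8)(2 7 3 6 4)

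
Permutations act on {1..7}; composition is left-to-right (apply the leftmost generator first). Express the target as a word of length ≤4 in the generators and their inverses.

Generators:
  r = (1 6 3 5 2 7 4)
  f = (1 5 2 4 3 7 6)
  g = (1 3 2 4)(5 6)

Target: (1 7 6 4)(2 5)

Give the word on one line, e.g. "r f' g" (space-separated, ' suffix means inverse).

  after g: (1 3 2 4)(5 6)
  after f': (1 4 6)(3 5 7)
  after r': (1 7 6 4)(2 5)

g f' r'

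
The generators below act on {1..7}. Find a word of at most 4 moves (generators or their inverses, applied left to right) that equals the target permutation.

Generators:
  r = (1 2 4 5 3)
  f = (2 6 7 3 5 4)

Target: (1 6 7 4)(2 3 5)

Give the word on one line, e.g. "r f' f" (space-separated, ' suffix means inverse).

  after r: (1 2 4 5 3)
  after f: (1 6 7 3)
  after r': (1 6 7 5 4 2)
  after r': (1 6 7 4)(2 3 5)

r f r' r'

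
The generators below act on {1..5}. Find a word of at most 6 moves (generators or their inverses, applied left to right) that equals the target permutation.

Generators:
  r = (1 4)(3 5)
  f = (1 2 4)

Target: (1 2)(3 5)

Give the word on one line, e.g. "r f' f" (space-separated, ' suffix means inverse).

  after f': (1 4 2)
  after f': (1 2 4)
  after r: (1 2)(3 5)
  after r: (1 2 4)
  after r: (1 2)(3 5)

f' f' r r r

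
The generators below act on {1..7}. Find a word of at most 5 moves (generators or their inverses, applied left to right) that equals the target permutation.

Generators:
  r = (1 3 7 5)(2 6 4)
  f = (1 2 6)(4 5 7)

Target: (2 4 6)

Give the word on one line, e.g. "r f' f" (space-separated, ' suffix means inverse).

r' r' r' r'

  after r': (1 5 7 3)(2 4 6)
  after r': (1 7)(2 6 4)(3 5)
  after r': (1 3 7 5)
  after r': (2 4 6)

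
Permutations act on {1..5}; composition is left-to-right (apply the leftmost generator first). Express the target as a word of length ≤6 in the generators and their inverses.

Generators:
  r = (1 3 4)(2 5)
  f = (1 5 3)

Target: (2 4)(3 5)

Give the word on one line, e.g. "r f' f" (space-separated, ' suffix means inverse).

  after f: (1 5 3)
  after r: (1 2 5 4)
  after f: (1 2 3)(4 5)
  after r: (1 5)(2 4)
  after f': (2 4)(3 5)

f r f r f'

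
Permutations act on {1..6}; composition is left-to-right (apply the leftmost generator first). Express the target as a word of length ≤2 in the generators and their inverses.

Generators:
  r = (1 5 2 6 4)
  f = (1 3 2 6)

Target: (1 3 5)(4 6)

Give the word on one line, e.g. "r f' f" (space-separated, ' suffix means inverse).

f r'

  after f: (1 3 2 6)
  after r': (1 3 5)(4 6)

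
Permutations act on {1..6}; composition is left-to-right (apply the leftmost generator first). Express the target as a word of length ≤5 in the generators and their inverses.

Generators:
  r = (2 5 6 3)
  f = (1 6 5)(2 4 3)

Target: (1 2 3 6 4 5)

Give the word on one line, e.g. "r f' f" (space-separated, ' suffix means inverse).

r' f' r' r' f

  after r': (2 3 6 5)
  after f': (1 5 3)(2 4)
  after r': (1 2 4 3)(5 6)
  after r': (1 3)(2 4 6)
  after f: (1 2 3 6 4 5)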